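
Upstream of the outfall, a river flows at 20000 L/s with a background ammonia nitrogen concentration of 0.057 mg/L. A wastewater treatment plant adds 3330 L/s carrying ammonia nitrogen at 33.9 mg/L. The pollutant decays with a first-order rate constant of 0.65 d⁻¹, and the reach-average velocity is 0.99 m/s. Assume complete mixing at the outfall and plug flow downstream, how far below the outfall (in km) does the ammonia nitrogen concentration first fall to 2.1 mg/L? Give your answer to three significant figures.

111 km

Mixed concentration C = ΣQC/ΣQ = (20000·0.05700 + 3330·33.90) / 23330 = 114000/23330 = 4.888 mg/L.
Set 4.888·exp(−k·t) = 2.1 → t = ln(4.888/2.1)/k = 112300 s = 31.19 h.
Distance = v·t = 0.99·112300 = 111200 m = 111.2 km.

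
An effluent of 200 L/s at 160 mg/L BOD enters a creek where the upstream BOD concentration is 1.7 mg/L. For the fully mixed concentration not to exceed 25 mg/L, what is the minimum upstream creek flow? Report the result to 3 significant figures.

Set C_mix = 25: (Q·1.700 + 200.0·160.0) / (Q + 200.0) = 25
→ Q = 200.0·(160.0 − 25)/(25 − 1.700) = 1159 L/s.

1160 L/s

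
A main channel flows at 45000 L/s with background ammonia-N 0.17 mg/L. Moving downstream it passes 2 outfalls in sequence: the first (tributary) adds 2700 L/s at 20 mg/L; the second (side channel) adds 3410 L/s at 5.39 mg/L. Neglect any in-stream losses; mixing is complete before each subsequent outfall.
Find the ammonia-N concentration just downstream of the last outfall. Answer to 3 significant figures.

1.57 mg/L

Outfall 1: combined Q = 47700 L/s; C = (45000·0.1700 + 2700·20.00)/47700 = 1.292 mg/L.
Outfall 2: combined Q = 51110 L/s; C = (47700·1.292 + 3410·5.390)/51110 = 1.566 mg/L.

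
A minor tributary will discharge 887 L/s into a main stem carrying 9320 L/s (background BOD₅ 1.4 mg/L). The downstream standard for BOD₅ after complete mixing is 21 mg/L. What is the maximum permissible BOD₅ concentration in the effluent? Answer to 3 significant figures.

At the limit, (Qr·Cr + Qe·Cₑ)/(Qr + Qe) = 21:
Cₑ = (10210·21 − 9320·1.400) / 887.0 = 226.9 mg/L.

227 mg/L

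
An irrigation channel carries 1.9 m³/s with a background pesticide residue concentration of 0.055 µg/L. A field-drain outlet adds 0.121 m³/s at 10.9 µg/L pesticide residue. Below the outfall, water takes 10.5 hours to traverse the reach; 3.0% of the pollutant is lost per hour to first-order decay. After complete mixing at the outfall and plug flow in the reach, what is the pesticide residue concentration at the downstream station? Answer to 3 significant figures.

Flow-weighted average: C = (1.900·0.05500 + 0.1210·10.90) / 2.021 = 1.423/2.021 = 0.7043 µg/L.
3.0%/h lost → k = −ln(1 − 0.03) = 0.03046 h⁻¹.
First-order decay: C = 0.7043·exp(−k·t) = 0.7043·0.7263 = 0.5115 µg/L.

0.512 µg/L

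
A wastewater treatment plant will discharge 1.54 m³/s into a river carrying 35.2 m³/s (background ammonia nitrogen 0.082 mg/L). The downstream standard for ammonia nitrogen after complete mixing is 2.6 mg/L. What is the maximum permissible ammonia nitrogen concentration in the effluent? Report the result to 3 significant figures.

60.2 mg/L

At the limit, (Qr·Cr + Qe·Cₑ)/(Qr + Qe) = 2.6:
Cₑ = (36.74·2.6 − 35.20·0.08200) / 1.540 = 60.15 mg/L.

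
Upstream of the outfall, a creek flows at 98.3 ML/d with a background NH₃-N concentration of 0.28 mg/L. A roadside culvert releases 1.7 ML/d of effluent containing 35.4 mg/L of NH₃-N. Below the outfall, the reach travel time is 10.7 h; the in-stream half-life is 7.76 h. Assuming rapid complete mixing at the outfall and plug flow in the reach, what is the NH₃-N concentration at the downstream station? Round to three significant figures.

Mixed concentration C = ΣQC/ΣQ = (98.30·0.2800 + 1.700·35.40) / 100.0 = 87.70/100.0 = 0.8770 mg/L.
Half-life 7.76 h → k = ln 2 / 7.76 = 0.08932 h⁻¹ = 2.144 d⁻¹.
Applying C = C₀e^(−kt): 0.8770 × 0.3845 = 0.3372 mg/L.

0.337 mg/L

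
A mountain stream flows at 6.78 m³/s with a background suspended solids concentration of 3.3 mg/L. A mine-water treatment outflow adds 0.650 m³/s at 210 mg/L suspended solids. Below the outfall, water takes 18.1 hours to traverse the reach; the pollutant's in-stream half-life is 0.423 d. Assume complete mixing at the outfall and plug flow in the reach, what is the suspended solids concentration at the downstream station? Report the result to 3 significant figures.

6.21 mg/L

Mass balance: C = (6.780·3.300 + 0.6500·210.0) / 7.430 = 158.9/7.430 = 21.38 mg/L.
Half-life 0.423 d → k = ln 2 / 0.423 = 1.639 d⁻¹.
Decay over the reach: 21.38·exp(−kt) = 21.38·0.2906 = 6.214 mg/L.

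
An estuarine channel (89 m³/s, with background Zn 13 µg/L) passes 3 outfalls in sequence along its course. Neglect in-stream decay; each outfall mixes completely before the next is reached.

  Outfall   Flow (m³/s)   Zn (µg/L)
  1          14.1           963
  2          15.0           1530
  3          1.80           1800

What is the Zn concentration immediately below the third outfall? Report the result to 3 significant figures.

After outfall 1: Q = 89.00 + 14.10 = 103.1 m³/s; C = (89.00·13.00 + 14.10·963.0)/103.1 = 142.9 µg/L.
After outfall 2: Q = 103.1 + 15.00 = 118.1 m³/s; C = (103.1·142.9 + 15.00·1530)/118.1 = 319.1 µg/L.
After outfall 3: Q = 118.1 + 1.800 = 119.9 m³/s; C = (118.1·319.1 + 1.800·1800)/119.9 = 341.3 µg/L.

341 µg/L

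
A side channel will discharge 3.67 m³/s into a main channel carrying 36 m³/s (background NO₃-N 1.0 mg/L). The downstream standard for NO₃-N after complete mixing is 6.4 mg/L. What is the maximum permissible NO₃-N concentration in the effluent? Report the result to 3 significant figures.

At the limit, (Qr·Cr + Qe·Cₑ)/(Qr + Qe) = 6.4:
Cₑ = (39.67·6.4 − 36.00·1.000) / 3.670 = 59.37 mg/L.

59.4 mg/L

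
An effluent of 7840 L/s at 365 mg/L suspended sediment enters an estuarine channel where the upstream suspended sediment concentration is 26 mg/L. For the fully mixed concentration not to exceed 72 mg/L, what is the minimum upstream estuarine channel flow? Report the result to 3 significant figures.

Set C_mix = 72: (Q·26.00 + 7840·365.0) / (Q + 7840) = 72
→ Q = 7840·(365.0 − 72)/(72 − 26.00) = 49940 L/s.

49900 L/s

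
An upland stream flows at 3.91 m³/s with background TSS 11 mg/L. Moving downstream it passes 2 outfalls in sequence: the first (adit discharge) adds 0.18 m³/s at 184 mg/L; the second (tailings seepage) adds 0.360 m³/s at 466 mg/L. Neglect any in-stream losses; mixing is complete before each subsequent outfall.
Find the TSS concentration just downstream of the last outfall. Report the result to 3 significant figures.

After outfall 1: Q = 3.910 + 0.1800 = 4.090 m³/s; C = (3.910·11.00 + 0.1800·184.0)/4.090 = 18.61 mg/L.
After outfall 2: Q = 4.090 + 0.3600 = 4.450 m³/s; C = (4.090·18.61 + 0.3600·466.0)/4.450 = 54.81 mg/L.

54.8 mg/L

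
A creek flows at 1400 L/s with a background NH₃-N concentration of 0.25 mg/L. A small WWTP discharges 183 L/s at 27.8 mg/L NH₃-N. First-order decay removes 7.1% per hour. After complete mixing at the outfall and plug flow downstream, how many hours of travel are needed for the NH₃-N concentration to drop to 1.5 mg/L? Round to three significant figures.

11.2 h

Mixed concentration C = ΣQC/ΣQ = (1400·0.2500 + 183.0·27.80) / 1583 = 5437/1583 = 3.435 mg/L.
7.1%/h lost → k = −ln(1 − 0.071) = 0.07365 h⁻¹.
3.435·exp(−k·t) = 1.5 → t = ln(3.435/1.5)/k = 40500 s = 11.25 h.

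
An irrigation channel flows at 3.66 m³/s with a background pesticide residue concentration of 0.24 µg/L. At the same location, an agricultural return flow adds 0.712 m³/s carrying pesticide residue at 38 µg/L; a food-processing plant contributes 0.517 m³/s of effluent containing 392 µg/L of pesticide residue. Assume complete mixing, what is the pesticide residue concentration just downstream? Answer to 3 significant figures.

After mixing, C = (3.660·0.2400 + 0.7120·38.00 + 0.5170·392.0) / 4.889 = 230.6/4.889 = 47.17 µg/L.

47.2 µg/L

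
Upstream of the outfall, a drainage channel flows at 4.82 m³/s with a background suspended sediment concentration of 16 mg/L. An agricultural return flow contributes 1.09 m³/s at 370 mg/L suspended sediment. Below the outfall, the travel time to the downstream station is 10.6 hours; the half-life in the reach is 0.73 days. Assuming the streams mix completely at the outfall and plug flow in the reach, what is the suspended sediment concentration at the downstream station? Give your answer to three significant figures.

53.4 mg/L

Mixed concentration C = ΣQC/ΣQ = (4.820·16.00 + 1.090·370.0) / 5.910 = 480.4/5.910 = 81.29 mg/L.
Half-life 0.73 d → k = ln 2 / 0.73 = 0.9495 d⁻¹.
First-order decay: C = 81.29·exp(−k·t) = 81.29·0.6575 = 53.44 mg/L.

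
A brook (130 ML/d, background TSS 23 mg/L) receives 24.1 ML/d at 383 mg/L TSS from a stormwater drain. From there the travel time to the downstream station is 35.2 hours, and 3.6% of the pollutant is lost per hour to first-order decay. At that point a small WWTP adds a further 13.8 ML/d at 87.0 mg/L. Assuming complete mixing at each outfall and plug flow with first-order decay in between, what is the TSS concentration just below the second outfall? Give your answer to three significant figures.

Conservation of mass: C = (130.0·23.00 + 24.10·383.0) / 154.1 = 12220/154.1 = 79.30 mg/L; combined flow 154.1 ML/d.
3.6%/h lost → k = −ln(1 − 0.036) = 0.03666 h⁻¹.
First-order decay: C = 79.30·exp(−k·t) = 79.30·0.2751 = 21.82 mg/L.
Second outfall: C = (154.1·21.82 + 13.80·87.00)/167.9 = 27.17 mg/L.

27.2 mg/L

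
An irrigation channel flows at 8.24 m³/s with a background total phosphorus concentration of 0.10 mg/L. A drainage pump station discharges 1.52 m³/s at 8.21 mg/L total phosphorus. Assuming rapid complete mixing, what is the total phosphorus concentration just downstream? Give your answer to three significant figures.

Mass balance: C = (8.240·0.1000 + 1.520·8.210) / 9.760 = 13.30/9.760 = 1.363 mg/L.

1.36 mg/L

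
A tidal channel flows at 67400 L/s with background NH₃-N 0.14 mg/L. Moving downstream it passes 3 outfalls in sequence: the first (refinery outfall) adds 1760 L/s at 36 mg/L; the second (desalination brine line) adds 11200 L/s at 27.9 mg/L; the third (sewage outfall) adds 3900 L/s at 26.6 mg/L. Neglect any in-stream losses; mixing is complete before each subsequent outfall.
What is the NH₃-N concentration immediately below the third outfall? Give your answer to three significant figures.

Outfall 1: combined Q = 69160 L/s; C = (67400·0.1400 + 1760·36.00)/69160 = 1.053 mg/L.
Outfall 2: combined Q = 80360 L/s; C = (69160·1.053 + 11200·27.90)/80360 = 4.794 mg/L.
Outfall 3: combined Q = 84260 L/s; C = (80360·4.794 + 3900·26.60)/84260 = 5.804 mg/L.

5.80 mg/L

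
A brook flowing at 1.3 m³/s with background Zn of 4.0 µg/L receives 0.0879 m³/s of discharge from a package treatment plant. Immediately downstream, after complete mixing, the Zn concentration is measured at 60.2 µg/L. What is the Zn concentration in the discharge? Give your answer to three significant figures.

Mass balance: 1.300·4.000 + 0.08790·Cₑ = 1.388·60.20
→ Cₑ = (1.388·60.20 − 1.300·4.000) / 0.08790 = 891.4 µg/L.

891 µg/L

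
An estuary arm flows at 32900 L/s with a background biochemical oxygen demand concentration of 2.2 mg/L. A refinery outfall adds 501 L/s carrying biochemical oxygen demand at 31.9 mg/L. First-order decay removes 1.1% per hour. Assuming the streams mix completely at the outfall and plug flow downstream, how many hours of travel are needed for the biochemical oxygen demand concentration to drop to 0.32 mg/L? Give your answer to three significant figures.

191 h

After mixing, C = (32900·2.200 + 501.0·31.90) / 33400 = 88360/33400 = 2.645 mg/L.
1.1%/h lost → k = −ln(1 − 0.011) = 0.01106 h⁻¹.
2.645·exp(−k·t) = 0.32 → t = ln(2.645/0.32)/k = 687500 s = 191.0 h.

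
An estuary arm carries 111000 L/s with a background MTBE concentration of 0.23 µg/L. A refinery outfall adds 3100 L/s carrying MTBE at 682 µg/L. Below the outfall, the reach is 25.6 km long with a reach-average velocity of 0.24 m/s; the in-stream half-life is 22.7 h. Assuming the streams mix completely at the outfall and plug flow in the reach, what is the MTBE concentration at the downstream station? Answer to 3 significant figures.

Flow-weighted average: C = (111000·0.2300 + 3100·682.0) / 114100 = 2140000/114100 = 18.75 µg/L.
Travel time t = 25.6·1000 / 0.24 = 106700 s = 29.63 h.
Half-life 22.7 h → k = ln 2 / 22.7 = 0.03054 h⁻¹ = 0.7328 d⁻¹.
First-order decay: C = 18.75·exp(−k·t) = 18.75·0.4046 = 7.588 µg/L.

7.59 µg/L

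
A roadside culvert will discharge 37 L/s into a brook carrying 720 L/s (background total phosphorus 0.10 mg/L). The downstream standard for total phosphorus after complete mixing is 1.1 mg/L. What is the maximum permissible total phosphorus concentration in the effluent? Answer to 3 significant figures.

20.6 mg/L

At the limit, (Qr·Cr + Qe·Cₑ)/(Qr + Qe) = 1.1:
Cₑ = (757.0·1.1 − 720.0·0.1000) / 37.00 = 20.56 mg/L.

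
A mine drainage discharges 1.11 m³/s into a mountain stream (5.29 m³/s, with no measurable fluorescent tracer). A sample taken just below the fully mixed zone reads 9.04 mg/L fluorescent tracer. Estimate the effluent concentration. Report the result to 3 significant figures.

Mass balance: 5.290·0 + 1.110·Cₑ = 6.400·9.040
→ Cₑ = (6.400·9.040 − 5.290·0) / 1.110 = 52.12 mg/L.

52.1 mg/L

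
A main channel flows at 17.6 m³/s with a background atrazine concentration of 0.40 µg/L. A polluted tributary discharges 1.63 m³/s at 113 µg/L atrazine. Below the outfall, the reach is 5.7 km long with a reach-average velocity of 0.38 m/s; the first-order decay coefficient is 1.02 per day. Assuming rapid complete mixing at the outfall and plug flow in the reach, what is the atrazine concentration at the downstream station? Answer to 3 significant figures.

8.33 µg/L

Conservation of mass: C = (17.60·0.4000 + 1.630·113.0) / 19.23 = 191.2/19.23 = 9.944 µg/L.
Travel time t = 5.7·1000 / 0.38 = 15000 s = 4.167 h.
Applying C = C₀e^(−kt): 9.944 × 0.8377 = 8.330 µg/L.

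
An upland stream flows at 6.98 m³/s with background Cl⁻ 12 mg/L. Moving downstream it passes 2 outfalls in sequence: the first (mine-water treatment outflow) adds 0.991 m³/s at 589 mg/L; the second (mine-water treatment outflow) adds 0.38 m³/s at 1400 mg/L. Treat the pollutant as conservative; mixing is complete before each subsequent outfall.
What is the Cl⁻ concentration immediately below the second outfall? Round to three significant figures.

144 mg/L

Outfall 1: combined Q = 7.971 m³/s; C = (6.980·12.00 + 0.9910·589.0)/7.971 = 83.74 mg/L.
Outfall 2: combined Q = 8.351 m³/s; C = (7.971·83.74 + 0.3800·1400)/8.351 = 143.6 mg/L.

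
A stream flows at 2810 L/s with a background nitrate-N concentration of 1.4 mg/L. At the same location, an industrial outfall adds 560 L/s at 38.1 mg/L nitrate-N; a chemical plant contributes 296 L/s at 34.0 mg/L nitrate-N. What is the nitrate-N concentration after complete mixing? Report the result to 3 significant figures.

9.64 mg/L

After mixing, C = (2810·1.400 + 560.0·38.10 + 296.0·34.00) / 3666 = 35330/3666 = 9.638 mg/L.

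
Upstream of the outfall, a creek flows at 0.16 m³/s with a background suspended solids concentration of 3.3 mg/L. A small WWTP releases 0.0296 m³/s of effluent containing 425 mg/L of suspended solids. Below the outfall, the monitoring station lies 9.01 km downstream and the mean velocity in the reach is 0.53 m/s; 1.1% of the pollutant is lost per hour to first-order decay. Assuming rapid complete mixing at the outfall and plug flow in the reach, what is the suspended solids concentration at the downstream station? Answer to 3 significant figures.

65.6 mg/L

Conservation of mass: C = (0.1600·3.300 + 0.02960·425.0) / 0.1896 = 13.11/0.1896 = 69.14 mg/L.
Travel time t = 9.01·1000 / 0.53 = 17000 s = 4.722 h.
1.1%/h lost → k = −ln(1 − 0.011) = 0.01106 h⁻¹.
Decay over the reach: 69.14·exp(−kt) = 69.14·0.9491 = 65.62 mg/L.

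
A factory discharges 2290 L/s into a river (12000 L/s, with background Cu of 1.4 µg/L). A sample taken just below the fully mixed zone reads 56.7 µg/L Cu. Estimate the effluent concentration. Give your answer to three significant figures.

Mass balance: 12000·1.400 + 2290·Cₑ = 14290·56.70
→ Cₑ = (14290·56.70 − 12000·1.400) / 2290 = 346.5 µg/L.

346 µg/L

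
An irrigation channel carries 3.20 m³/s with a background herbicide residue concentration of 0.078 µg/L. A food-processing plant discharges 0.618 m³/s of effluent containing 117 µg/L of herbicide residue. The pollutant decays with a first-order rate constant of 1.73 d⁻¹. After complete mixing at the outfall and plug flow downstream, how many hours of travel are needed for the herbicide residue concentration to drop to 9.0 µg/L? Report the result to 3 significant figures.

10.4 h

Mixed concentration C = ΣQC/ΣQ = (3.200·0.07800 + 0.6180·117.0) / 3.818 = 72.56/3.818 = 19.00 µg/L.
19.00·exp(−k·t) = 9.0 → t = ln(19.00/9.0)/k = 37330 s = 10.37 h.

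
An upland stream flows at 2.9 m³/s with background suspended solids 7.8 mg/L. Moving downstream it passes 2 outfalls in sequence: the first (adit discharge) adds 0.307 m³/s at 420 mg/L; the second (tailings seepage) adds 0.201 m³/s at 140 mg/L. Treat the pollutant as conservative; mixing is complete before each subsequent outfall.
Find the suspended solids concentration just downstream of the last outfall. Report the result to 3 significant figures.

52.7 mg/L

Outfall 1: combined Q = 3.207 m³/s; C = (2.900·7.800 + 0.3070·420.0)/3.207 = 47.26 mg/L.
Outfall 2: combined Q = 3.408 m³/s; C = (3.207·47.26 + 0.2010·140.0)/3.408 = 52.73 mg/L.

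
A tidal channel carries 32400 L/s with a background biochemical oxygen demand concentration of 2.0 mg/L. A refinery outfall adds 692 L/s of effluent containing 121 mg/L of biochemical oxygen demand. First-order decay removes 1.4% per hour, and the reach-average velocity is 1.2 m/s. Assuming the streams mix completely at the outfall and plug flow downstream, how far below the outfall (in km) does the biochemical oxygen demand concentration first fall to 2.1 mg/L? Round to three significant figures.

Conservation of mass: C = (32400·2.000 + 692.0·121.0) / 33090 = 148500/33090 = 4.488 mg/L.
1.4%/h lost → k = −ln(1 − 0.014) = 0.01410 h⁻¹.
Set 4.488·exp(−k·t) = 2.1 → t = ln(4.488/2.1)/k = 193900 s = 53.87 h.
Distance = v·t = 1.2·193900 = 232700 m = 232.7 km.

233 km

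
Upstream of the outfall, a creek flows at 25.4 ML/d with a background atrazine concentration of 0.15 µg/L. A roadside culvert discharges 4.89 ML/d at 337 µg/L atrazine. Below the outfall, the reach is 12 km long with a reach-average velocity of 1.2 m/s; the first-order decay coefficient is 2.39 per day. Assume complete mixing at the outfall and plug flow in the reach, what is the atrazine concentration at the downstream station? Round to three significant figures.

41.4 µg/L

Mass balance: C = (25.40·0.1500 + 4.890·337.0) / 30.29 = 1652/30.29 = 54.53 µg/L.
Travel time t = 12·1000 / 1.2 = 10000 s = 2.778 h.
First-order decay: C = 54.53·exp(−k·t) = 54.53·0.7583 = 41.35 µg/L.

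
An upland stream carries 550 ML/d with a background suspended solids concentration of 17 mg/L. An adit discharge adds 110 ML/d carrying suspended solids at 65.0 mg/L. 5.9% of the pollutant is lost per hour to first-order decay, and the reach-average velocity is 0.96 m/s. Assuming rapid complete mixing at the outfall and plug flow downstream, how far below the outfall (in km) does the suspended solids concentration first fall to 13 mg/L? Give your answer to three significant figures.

Conservation of mass: C = (550.0·17.00 + 110.0·65.00) / 660.0 = 16500/660.0 = 25.00 mg/L.
5.9%/h lost → k = −ln(1 − 0.059) = 0.06081 h⁻¹.
Set 25.00·exp(−k·t) = 13 → t = ln(25.00/13)/k = 38710 s = 10.75 h.
Distance = v·t = 0.96·38710 = 37160 m = 37.16 km.

37.2 km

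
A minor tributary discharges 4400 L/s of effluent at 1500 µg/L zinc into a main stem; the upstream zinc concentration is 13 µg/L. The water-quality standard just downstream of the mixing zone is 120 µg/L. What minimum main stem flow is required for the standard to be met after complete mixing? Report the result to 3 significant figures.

56700 L/s

Set C_mix = 120: (Q·13.00 + 4400·1500) / (Q + 4400) = 120
→ Q = 4400·(1500 − 120)/(120 − 13.00) = 56750 L/s.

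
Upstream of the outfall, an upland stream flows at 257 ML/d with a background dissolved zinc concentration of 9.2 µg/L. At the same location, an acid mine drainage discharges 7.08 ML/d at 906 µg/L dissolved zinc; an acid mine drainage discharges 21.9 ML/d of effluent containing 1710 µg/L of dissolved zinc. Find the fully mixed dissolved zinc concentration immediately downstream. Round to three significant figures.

After mixing, C = (257.0·9.200 + 7.080·906.0 + 21.90·1710) / 286.0 = 46230/286.0 = 161.6 µg/L.

162 µg/L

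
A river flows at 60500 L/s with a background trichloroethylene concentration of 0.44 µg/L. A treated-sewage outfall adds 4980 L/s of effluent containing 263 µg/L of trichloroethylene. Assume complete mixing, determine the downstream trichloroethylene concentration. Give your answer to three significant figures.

Conservation of mass: C = (60500·0.4400 + 4980·263.0) / 65480 = 1336000/65480 = 20.41 µg/L.

20.4 µg/L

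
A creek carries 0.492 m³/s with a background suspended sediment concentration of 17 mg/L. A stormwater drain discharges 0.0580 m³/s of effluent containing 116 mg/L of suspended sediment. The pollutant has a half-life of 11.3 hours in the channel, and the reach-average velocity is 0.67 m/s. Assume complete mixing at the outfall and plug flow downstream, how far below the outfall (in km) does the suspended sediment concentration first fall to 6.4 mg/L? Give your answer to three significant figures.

After mixing, C = (0.4920·17.00 + 0.05800·116.0) / 0.5500 = 15.09/0.5500 = 27.44 mg/L.
Half-life 11.3 h → k = ln 2 / 11.3 = 0.06134 h⁻¹ = 1.472 d⁻¹.
Set 27.44·exp(−k·t) = 6.4 → t = ln(27.44/6.4)/k = 85430 s = 23.73 h.
Distance = v·t = 0.67·85430 = 57240 m = 57.24 km.

57.2 km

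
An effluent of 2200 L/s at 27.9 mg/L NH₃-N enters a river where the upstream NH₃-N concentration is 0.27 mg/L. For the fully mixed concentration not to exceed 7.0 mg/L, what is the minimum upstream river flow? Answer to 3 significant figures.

Set C_mix = 7.0: (Q·0.2700 + 2200·27.90) / (Q + 2200) = 7.0
→ Q = 2200·(27.90 − 7.0)/(7.0 − 0.2700) = 6832 L/s.

6830 L/s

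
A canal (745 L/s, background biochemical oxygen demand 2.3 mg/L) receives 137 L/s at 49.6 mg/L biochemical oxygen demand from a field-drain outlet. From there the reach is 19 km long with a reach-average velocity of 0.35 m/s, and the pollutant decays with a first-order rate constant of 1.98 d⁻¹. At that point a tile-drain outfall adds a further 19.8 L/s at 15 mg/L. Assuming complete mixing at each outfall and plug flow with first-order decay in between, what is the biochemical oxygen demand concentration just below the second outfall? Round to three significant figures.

Mass balance: C = (745.0·2.300 + 137.0·49.60) / 882.0 = 8509/882.0 = 9.647 mg/L; combined flow 882.0 L/s.
Travel time t = 19·1000 / 0.35 = 54290 s = 15.08 h.
Applying C = C₀e^(−kt): 9.647 × 0.2882 = 2.780 mg/L.
Second outfall: C = (882.0·2.780 + 19.80·15.00)/901.8 = 3.049 mg/L.

3.05 mg/L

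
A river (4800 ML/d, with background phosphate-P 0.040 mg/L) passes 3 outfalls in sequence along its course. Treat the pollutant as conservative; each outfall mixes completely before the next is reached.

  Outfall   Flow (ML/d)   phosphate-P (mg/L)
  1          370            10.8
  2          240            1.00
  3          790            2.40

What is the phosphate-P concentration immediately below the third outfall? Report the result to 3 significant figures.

1.02 mg/L

Outfall 1: combined Q = 5170 ML/d; C = (4800·0.04000 + 370.0·10.80)/5170 = 0.8101 mg/L.
Outfall 2: combined Q = 5410 ML/d; C = (5170·0.8101 + 240.0·1.000)/5410 = 0.8185 mg/L.
Outfall 3: combined Q = 6200 ML/d; C = (5410·0.8185 + 790.0·2.400)/6200 = 1.020 mg/L.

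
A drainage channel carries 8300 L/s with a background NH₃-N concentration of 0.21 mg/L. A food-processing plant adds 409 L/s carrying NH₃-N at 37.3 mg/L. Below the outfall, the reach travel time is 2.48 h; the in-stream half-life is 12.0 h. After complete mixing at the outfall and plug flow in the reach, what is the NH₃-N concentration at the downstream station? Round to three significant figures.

Mass balance: C = (8300·0.2100 + 409.0·37.30) / 8709 = 17000/8709 = 1.952 mg/L.
Half-life 12.0 h → k = ln 2 / 12.0 = 0.05776 h⁻¹ = 1.386 d⁻¹.
Applying C = C₀e^(−kt): 1.952 × 0.8665 = 1.691 mg/L.

1.69 mg/L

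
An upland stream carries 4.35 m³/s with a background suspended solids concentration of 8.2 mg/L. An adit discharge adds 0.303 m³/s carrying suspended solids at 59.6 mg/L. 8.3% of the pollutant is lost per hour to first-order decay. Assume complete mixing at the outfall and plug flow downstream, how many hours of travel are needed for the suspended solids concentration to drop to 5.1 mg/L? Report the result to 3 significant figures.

Conservation of mass: C = (4.350·8.200 + 0.3030·59.60) / 4.653 = 53.73/4.653 = 11.55 mg/L.
8.3%/h lost → k = −ln(1 − 0.083) = 0.08665 h⁻¹.
11.55·exp(−k·t) = 5.1 → t = ln(11.55/5.1)/k = 33950 s = 9.431 h.

9.43 h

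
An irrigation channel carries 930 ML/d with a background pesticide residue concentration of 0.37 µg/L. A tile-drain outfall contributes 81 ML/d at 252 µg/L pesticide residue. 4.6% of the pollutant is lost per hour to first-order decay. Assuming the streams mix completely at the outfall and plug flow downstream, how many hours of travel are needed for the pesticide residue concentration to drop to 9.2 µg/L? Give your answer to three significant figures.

After mixing, C = (930.0·0.3700 + 81.00·252.0) / 1011 = 20760/1011 = 20.53 µg/L.
4.6%/h lost → k = −ln(1 − 0.046) = 0.04709 h⁻¹.
20.53·exp(−k·t) = 9.2 → t = ln(20.53/9.2)/k = 61360 s = 17.05 h.

17.0 h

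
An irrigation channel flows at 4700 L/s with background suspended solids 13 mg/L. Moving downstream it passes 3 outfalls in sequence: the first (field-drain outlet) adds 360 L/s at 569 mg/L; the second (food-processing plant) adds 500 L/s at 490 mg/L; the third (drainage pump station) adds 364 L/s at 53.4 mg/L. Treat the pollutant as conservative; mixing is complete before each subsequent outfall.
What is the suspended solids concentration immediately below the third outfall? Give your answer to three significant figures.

Outfall 1: combined Q = 5060 L/s; C = (4700·13.00 + 360.0·569.0)/5060 = 52.56 mg/L.
Outfall 2: combined Q = 5560 L/s; C = (5060·52.56 + 500.0·490.0)/5560 = 91.90 mg/L.
Outfall 3: combined Q = 5924 L/s; C = (5560·91.90 + 364.0·53.40)/5924 = 89.53 mg/L.

89.5 mg/L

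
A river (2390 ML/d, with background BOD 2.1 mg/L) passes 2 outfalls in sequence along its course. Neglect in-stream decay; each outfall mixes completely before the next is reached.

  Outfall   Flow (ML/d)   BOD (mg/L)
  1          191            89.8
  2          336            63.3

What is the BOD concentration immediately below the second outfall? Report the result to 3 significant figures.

14.9 mg/L

Outfall 1: combined Q = 2581 ML/d; C = (2390·2.100 + 191.0·89.80)/2581 = 8.590 mg/L.
Outfall 2: combined Q = 2917 ML/d; C = (2581·8.590 + 336.0·63.30)/2917 = 14.89 mg/L.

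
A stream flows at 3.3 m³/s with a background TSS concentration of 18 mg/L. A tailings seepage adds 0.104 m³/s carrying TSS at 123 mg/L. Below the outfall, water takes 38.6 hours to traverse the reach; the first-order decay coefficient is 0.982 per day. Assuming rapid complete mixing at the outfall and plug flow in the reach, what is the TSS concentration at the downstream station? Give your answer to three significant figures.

4.37 mg/L

Flow-weighted average: C = (3.300·18.00 + 0.1040·123.0) / 3.404 = 72.19/3.404 = 21.21 mg/L.
Applying C = C₀e^(−kt): 21.21 × 0.2061 = 4.371 mg/L.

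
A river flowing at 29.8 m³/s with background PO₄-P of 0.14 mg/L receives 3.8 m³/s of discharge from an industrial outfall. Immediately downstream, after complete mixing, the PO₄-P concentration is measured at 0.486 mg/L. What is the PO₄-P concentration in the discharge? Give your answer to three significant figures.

Mass balance: 29.80·0.1400 + 3.800·Cₑ = 33.60·0.4860
→ Cₑ = (33.60·0.4860 − 29.80·0.1400) / 3.800 = 3.199 mg/L.

3.20 mg/L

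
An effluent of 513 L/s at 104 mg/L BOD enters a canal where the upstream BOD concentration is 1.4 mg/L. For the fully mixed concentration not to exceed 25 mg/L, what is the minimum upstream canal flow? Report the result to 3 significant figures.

Set C_mix = 25: (Q·1.400 + 513.0·104.0) / (Q + 513.0) = 25
→ Q = 513.0·(104.0 − 25)/(25 − 1.400) = 1717 L/s.

1720 L/s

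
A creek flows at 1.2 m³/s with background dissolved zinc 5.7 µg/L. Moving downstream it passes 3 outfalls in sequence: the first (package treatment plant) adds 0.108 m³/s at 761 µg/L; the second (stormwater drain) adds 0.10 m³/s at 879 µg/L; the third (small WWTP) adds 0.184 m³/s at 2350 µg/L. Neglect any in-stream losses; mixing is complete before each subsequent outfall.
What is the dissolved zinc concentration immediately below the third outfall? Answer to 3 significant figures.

383 µg/L

Below outfall 1: Q → 1.308 m³/s, C = (1.200·5.700 + 0.1080·761.0)/1.308 = 68.06 µg/L.
Below outfall 2: Q → 1.408 m³/s, C = (1.308·68.06 + 0.1000·879.0)/1.408 = 125.7 µg/L.
Below outfall 3: Q → 1.592 m³/s, C = (1.408·125.7 + 0.1840·2350)/1.592 = 382.7 µg/L.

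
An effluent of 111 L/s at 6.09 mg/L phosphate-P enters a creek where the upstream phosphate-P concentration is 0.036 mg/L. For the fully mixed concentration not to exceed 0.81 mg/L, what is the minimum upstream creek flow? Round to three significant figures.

757 L/s

Set C_mix = 0.81: (Q·0.03600 + 111.0·6.090) / (Q + 111.0) = 0.81
→ Q = 111.0·(6.090 − 0.81)/(0.81 − 0.03600) = 757.2 L/s.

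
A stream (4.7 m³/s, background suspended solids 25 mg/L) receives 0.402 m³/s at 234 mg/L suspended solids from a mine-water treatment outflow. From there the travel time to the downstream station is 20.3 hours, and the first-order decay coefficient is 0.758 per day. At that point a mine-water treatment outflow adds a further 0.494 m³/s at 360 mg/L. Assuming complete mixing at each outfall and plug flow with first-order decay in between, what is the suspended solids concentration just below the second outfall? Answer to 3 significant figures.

51.7 mg/L

Flow-weighted average: C = (4.700·25.00 + 0.4020·234.0) / 5.102 = 211.6/5.102 = 41.47 mg/L; combined flow 5.102 m³/s.
Applying C = C₀e^(−kt): 41.47 × 0.5267 = 21.84 mg/L.
Second outfall: C = (5.102·21.84 + 0.4940·360.0)/5.596 = 51.69 mg/L.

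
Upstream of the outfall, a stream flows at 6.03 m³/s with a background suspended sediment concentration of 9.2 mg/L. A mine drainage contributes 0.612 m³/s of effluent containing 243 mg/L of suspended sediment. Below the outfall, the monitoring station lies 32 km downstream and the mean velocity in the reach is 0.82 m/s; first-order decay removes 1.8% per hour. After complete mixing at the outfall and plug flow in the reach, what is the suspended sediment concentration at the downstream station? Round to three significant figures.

25.2 mg/L

Flow-weighted average: C = (6.030·9.200 + 0.6120·243.0) / 6.642 = 204.2/6.642 = 30.74 mg/L.
Travel time t = 32·1000 / 0.82 = 39020 s = 10.84 h.
1.8%/h lost → k = −ln(1 − 0.018) = 0.01816 h⁻¹.
After decay, C = 30.74 × e^(−kt) = 30.74 × 0.8213 = 25.25 mg/L.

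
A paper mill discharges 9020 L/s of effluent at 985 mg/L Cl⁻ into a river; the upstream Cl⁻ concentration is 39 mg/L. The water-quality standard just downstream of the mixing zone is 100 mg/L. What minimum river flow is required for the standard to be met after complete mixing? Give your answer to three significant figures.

131000 L/s

Set C_mix = 100: (Q·39.00 + 9020·985.0) / (Q + 9020) = 100
→ Q = 9020·(985.0 − 100)/(100 − 39.00) = 130900 L/s.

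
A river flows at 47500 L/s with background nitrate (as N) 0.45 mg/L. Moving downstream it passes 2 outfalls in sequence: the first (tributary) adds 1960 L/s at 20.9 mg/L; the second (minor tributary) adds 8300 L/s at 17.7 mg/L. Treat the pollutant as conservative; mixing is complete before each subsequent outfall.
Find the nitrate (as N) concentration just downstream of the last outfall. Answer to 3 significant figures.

3.62 mg/L

Below outfall 1: Q → 49460 L/s, C = (47500·0.4500 + 1960·20.90)/49460 = 1.260 mg/L.
Below outfall 2: Q → 57760 L/s, C = (49460·1.260 + 8300·17.70)/57760 = 3.623 mg/L.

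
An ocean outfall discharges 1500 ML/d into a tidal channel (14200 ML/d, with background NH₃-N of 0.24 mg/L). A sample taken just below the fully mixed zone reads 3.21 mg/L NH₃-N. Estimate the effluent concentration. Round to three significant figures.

Mass balance: 14200·0.2400 + 1500·Cₑ = 15700·3.210
→ Cₑ = (15700·3.210 − 14200·0.2400) / 1500 = 31.33 mg/L.

31.3 mg/L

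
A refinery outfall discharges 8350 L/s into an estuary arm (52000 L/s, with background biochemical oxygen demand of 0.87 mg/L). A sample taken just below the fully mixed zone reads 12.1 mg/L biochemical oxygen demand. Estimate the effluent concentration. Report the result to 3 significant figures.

82.0 mg/L

Mass balance: 52000·0.8700 + 8350·Cₑ = 60350·12.10
→ Cₑ = (60350·12.10 − 52000·0.8700) / 8350 = 82.04 mg/L.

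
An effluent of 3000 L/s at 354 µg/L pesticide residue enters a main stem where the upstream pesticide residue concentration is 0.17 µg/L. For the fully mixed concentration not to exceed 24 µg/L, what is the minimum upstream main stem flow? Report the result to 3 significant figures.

Set C_mix = 24: (Q·0.1700 + 3000·354.0) / (Q + 3000) = 24
→ Q = 3000·(354.0 − 24)/(24 − 0.1700) = 41540 L/s.

41500 L/s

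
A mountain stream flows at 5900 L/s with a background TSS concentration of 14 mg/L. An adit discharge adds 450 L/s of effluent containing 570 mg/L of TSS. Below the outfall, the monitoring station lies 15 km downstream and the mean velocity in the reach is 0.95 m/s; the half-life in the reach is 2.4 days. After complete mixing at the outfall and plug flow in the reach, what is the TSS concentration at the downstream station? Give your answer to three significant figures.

50.7 mg/L

Mixed concentration C = ΣQC/ΣQ = (5900·14.00 + 450.0·570.0) / 6350 = 339100/6350 = 53.40 mg/L.
Travel time t = 15·1000 / 0.95 = 15790 s = 4.386 h.
Half-life 2.4 d → k = ln 2 / 2.4 = 0.2888 d⁻¹.
Decay over the reach: 53.40·exp(−kt) = 53.40·0.9486 = 50.66 mg/L.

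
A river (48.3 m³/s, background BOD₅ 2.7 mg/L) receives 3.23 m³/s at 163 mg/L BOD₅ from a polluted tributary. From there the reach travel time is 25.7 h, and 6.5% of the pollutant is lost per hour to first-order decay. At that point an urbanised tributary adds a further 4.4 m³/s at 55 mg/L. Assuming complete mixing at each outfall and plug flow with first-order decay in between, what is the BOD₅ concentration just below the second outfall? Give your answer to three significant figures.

Flow-weighted average: C = (48.30·2.700 + 3.230·163.0) / 51.53 = 656.9/51.53 = 12.75 mg/L; combined flow 51.53 m³/s.
6.5%/h lost → k = −ln(1 − 0.065) = 0.06721 h⁻¹.
After decay, C = 12.75 × e^(−kt) = 12.75 × 0.1778 = 2.266 mg/L.
At the second outfall, C = (51.53·2.266 + 4.400·55.00) / (51.53 + 4.400) = 6.415 mg/L.

6.41 mg/L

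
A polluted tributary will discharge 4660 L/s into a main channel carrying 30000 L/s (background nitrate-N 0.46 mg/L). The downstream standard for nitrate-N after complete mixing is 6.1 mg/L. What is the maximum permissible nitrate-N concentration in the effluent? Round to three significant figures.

42.4 mg/L

At the limit, (Qr·Cr + Qe·Cₑ)/(Qr + Qe) = 6.1:
Cₑ = (34660·6.1 − 30000·0.4600) / 4660 = 42.41 mg/L.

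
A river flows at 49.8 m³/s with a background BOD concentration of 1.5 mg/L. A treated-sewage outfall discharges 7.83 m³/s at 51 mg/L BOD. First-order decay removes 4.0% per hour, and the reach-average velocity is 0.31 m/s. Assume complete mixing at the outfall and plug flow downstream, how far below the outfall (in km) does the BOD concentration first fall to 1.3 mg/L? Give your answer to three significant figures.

50.4 km

Mixed concentration C = ΣQC/ΣQ = (49.80·1.500 + 7.830·51.00) / 57.63 = 474.0/57.63 = 8.225 mg/L.
4.0%/h lost → k = −ln(1 − 0.04) = 0.04082 h⁻¹.
Set 8.225·exp(−k·t) = 1.3 → t = ln(8.225/1.3)/k = 162700 s = 45.19 h.
Distance = v·t = 0.31·162700 = 50440 m = 50.44 km.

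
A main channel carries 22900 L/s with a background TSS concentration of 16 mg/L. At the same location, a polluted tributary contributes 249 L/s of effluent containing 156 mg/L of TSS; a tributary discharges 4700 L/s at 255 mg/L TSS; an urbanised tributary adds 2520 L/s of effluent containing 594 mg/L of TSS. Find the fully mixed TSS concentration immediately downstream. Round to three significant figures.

Mixed concentration C = ΣQC/ΣQ = (22900·16.00 + 249.0·156.0 + 4700·255.0 + 2520·594.0) / 30370 = 3101000/30370 = 102.1 mg/L.

102 mg/L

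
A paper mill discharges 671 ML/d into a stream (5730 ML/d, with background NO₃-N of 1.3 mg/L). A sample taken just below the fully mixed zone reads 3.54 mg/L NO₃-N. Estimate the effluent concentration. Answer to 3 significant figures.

22.7 mg/L

Mass balance: 5730·1.300 + 671.0·Cₑ = 6401·3.540
→ Cₑ = (6401·3.540 − 5730·1.300) / 671.0 = 22.67 mg/L.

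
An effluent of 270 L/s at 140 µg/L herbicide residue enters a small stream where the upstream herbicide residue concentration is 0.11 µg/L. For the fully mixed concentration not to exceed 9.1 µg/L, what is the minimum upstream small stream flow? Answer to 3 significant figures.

Set C_mix = 9.1: (Q·0.1100 + 270.0·140.0) / (Q + 270.0) = 9.1
→ Q = 270.0·(140.0 − 9.1)/(9.1 − 0.1100) = 3931 L/s.

3930 L/s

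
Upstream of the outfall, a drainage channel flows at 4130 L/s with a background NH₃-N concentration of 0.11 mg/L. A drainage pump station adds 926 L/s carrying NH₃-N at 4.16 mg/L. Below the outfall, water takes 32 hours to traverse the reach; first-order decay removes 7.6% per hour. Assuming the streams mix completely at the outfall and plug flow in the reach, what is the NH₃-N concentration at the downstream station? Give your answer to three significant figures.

0.0679 mg/L

Conservation of mass: C = (4130·0.1100 + 926.0·4.160) / 5056 = 4306/5056 = 0.8518 mg/L.
7.6%/h lost → k = −ln(1 − 0.076) = 0.07904 h⁻¹.
First-order decay: C = 0.8518·exp(−k·t) = 0.8518·0.07971 = 0.06789 mg/L.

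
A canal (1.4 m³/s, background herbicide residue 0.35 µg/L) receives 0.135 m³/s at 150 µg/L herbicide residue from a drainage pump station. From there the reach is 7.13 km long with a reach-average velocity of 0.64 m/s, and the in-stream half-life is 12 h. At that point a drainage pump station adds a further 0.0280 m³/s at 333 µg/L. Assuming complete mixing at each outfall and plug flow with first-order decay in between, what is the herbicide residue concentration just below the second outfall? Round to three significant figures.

17.1 µg/L

Flow-weighted average: C = (1.400·0.3500 + 0.1350·150.0) / 1.535 = 20.74/1.535 = 13.51 µg/L; combined flow 1.535 m³/s.
Travel time t = 7.13·1000 / 0.64 = 11140 s = 3.095 h.
Half-life 12 h → k = ln 2 / 12 = 0.05776 h⁻¹ = 1.386 d⁻¹.
Decay over the reach: 13.51·exp(−kt) = 13.51·0.8363 = 11.30 µg/L.
Second outfall: C = (1.535·11.30 + 0.02800·333.0)/1.563 = 17.06 µg/L.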